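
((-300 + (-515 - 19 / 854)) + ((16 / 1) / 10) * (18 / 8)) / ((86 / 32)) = -27718184 / 91805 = -301.92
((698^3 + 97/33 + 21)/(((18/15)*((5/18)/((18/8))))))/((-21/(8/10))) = -33666773178/385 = -87446164.10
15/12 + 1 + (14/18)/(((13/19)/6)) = 1415/156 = 9.07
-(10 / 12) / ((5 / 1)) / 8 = -1 / 48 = -0.02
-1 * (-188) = 188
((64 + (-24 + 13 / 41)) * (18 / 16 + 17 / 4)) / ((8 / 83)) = 5899557 / 2624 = 2248.31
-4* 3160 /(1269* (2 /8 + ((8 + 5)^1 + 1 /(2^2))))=-25280 /34263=-0.74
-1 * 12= -12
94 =94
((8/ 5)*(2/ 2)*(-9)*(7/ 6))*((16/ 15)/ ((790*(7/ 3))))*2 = -0.02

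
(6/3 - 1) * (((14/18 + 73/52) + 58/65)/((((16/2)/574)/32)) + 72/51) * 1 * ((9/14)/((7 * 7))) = 35101667/379015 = 92.61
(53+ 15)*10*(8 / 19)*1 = 286.32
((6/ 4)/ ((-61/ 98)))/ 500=-147/ 30500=-0.00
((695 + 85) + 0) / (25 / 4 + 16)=3120 / 89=35.06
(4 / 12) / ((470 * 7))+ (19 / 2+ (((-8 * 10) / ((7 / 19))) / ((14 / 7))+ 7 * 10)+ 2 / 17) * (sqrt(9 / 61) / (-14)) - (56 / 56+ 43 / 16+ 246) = -19715317 / 78960+ 20673 * sqrt(61) / 203252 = -248.89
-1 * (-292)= 292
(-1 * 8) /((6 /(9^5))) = -78732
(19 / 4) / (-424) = -19 / 1696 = -0.01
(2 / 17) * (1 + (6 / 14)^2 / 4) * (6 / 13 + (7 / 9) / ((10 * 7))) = 3239 / 55692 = 0.06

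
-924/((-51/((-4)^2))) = 4928/17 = 289.88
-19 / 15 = -1.27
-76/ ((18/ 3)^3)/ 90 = -19/ 4860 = -0.00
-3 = -3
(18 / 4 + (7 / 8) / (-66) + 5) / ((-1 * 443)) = -5009 / 233904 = -0.02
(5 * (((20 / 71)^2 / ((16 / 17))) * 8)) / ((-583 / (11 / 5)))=-3400 / 267173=-0.01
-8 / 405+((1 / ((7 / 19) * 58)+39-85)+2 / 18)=-45.86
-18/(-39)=6/13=0.46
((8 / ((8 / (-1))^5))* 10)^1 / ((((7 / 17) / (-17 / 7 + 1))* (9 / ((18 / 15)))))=85 / 75264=0.00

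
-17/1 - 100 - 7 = -124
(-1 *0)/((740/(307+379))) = 0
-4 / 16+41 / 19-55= -4035 / 76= -53.09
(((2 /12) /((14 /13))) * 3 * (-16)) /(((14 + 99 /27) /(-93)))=14508 /371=39.11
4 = 4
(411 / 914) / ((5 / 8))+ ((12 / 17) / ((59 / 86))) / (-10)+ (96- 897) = -366872547 / 458371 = -800.38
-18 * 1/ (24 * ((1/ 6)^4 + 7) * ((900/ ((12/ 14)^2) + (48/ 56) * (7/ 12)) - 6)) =-216/ 2458783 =-0.00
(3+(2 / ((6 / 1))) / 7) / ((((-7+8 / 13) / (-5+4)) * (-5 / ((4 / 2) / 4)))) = -0.05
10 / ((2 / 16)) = 80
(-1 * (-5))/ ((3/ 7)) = 35/ 3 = 11.67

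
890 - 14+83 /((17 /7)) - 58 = 14487 /17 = 852.18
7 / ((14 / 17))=17 / 2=8.50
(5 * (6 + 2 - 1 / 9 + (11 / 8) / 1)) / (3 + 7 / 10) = 16675 / 1332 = 12.52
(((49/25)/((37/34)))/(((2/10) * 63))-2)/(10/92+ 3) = -142232/238095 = -0.60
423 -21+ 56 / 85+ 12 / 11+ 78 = 450436 / 935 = 481.75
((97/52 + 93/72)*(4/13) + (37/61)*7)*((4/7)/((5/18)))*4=15490128/360815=42.93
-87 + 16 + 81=10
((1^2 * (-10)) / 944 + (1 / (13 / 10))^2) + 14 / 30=1253701 / 1196520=1.05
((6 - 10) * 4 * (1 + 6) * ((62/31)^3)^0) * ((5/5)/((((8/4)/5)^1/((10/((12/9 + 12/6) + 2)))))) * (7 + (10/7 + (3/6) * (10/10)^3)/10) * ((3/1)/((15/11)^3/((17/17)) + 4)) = -60314265/34796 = -1733.37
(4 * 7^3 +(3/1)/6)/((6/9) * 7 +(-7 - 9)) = -8235/68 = -121.10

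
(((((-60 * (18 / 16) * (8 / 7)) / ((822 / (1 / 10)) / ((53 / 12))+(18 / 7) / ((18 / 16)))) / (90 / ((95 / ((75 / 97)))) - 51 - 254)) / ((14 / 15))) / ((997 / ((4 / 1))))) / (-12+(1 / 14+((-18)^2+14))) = 7911999 / 4411039991521064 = 0.00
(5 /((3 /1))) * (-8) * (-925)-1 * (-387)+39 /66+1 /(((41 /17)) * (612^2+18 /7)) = 7520887258250 /591221763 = 12720.92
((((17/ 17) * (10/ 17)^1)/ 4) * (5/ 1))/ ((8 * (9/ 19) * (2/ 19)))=9025/ 4896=1.84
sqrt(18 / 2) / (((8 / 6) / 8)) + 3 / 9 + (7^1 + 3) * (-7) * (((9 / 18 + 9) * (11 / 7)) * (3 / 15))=-572 / 3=-190.67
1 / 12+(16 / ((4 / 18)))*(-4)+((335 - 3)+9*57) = 6685 / 12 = 557.08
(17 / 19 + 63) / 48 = 607 / 456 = 1.33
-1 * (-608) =608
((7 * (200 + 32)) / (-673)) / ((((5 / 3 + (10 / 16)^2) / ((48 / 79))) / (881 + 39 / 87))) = -13192445952 / 21000965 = -628.18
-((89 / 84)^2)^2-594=-29636301025 / 49787136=-595.26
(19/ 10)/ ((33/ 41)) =779/ 330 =2.36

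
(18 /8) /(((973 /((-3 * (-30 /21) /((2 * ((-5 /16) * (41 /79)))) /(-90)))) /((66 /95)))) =31284 /132644225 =0.00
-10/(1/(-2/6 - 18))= 550/3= 183.33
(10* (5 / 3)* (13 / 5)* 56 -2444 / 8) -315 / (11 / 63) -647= -329.92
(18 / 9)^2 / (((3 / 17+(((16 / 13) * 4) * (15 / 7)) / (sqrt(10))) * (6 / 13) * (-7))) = 522886 / 26559711 - 3125824 * sqrt(10) / 26559711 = -0.35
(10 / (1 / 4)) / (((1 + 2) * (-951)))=-40 / 2853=-0.01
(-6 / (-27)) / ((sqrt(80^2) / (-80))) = -2 / 9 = -0.22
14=14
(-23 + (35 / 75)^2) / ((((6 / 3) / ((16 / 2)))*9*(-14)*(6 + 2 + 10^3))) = 2563 / 3572100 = 0.00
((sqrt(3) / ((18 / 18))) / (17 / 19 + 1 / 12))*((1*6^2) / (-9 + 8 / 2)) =-8208*sqrt(3) / 1115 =-12.75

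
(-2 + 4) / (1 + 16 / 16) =1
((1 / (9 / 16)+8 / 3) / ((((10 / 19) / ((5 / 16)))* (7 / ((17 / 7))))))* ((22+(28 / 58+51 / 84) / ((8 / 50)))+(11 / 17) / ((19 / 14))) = 26.81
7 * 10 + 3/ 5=353/ 5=70.60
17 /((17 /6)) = 6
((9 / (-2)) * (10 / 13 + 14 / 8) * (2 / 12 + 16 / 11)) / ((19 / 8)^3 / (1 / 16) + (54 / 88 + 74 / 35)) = -981190 / 11588733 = -0.08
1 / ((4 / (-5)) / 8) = -10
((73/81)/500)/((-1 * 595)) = -73/24097500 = -0.00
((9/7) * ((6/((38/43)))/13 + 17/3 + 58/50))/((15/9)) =1225251/216125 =5.67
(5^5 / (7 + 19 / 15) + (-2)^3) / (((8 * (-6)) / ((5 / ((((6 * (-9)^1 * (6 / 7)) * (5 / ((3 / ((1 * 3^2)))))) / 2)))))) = 321181 / 2892672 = 0.11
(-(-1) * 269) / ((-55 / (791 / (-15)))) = 212779 / 825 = 257.91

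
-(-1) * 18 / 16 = 9 / 8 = 1.12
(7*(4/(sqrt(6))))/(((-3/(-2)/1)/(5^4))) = 17500*sqrt(6)/9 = 4762.90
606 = 606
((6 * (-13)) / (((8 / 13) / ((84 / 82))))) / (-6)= 3549 / 164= 21.64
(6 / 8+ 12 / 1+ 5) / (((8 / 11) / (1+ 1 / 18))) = 14839 / 576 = 25.76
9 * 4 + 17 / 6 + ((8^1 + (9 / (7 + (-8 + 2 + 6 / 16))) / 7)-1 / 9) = 66053 / 1386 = 47.66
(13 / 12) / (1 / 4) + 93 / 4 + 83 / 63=7283 / 252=28.90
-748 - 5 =-753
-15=-15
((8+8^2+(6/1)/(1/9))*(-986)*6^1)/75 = -248472/25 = -9938.88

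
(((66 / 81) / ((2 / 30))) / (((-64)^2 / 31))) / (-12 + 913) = 1705 / 16607232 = 0.00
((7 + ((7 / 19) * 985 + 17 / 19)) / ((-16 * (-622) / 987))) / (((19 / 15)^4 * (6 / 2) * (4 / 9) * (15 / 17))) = 1196856556875 / 98568548992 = 12.14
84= 84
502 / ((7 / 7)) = 502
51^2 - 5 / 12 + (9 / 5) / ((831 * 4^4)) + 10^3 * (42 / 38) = 74894861291 / 20209920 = 3705.85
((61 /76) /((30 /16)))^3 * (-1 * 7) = -12710936 /23149125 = -0.55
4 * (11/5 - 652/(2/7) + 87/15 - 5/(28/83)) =-64087/7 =-9155.29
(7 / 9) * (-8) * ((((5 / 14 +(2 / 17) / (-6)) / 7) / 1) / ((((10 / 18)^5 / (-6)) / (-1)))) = -12649608 / 371875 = -34.02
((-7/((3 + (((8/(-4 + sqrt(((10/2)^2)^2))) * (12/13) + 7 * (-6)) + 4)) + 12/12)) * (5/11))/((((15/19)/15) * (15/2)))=12103/50523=0.24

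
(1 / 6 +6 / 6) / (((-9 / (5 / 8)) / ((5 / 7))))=-25 / 432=-0.06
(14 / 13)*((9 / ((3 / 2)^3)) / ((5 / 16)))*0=0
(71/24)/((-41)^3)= -71/1654104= -0.00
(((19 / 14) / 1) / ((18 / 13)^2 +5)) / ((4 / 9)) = 28899 / 65464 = 0.44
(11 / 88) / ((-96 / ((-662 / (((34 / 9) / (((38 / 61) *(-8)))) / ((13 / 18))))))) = -81757 / 99552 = -0.82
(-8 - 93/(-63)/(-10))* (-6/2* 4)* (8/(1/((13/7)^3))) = 60145072/12005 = 5010.00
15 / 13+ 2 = 41 / 13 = 3.15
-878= -878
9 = 9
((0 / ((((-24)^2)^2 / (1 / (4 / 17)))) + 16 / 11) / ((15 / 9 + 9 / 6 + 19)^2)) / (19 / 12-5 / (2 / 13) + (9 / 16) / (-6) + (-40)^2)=55296 / 29308072717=0.00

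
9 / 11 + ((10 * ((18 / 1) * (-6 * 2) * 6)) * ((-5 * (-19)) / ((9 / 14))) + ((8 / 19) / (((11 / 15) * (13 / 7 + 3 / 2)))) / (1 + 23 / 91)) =-357447004217 / 186637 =-1915199.05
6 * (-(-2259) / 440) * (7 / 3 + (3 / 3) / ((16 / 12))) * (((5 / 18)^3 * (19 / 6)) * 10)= 22056625 / 342144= 64.47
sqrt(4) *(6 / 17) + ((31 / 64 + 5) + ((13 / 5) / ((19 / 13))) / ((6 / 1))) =2011411 / 310080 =6.49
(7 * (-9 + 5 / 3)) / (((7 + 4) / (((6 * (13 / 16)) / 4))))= -91 / 16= -5.69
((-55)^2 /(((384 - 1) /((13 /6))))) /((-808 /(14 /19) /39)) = -3578575 /5879816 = -0.61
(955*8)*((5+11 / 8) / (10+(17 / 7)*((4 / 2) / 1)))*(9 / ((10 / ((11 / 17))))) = 397089 / 208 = 1909.08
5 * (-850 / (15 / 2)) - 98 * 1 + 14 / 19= -37844 / 57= -663.93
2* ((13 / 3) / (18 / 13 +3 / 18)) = 676 / 121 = 5.59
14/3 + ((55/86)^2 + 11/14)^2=49002140603/8041019952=6.09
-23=-23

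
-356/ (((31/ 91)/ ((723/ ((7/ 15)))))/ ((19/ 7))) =-953622540/ 217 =-4394573.92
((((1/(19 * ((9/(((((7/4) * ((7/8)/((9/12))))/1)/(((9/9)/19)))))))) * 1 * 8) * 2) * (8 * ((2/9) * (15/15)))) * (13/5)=20384/1215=16.78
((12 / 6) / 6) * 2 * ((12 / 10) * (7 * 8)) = 224 / 5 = 44.80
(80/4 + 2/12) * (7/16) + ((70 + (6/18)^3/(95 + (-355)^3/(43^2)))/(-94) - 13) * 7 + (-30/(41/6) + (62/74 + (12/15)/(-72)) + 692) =412498072019741957/686299612920480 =601.05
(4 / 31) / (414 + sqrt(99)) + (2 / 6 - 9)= -15340046 / 1770069 - 4* sqrt(11) / 1770069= -8.67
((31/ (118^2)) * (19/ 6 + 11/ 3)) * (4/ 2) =1271/ 41772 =0.03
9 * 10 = 90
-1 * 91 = -91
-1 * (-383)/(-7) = -383/7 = -54.71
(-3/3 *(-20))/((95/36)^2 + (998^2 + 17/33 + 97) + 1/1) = 285120/14200536731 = 0.00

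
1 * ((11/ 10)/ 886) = 11/ 8860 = 0.00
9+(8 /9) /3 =251 /27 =9.30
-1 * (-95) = 95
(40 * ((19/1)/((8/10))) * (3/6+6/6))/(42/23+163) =32775/3791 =8.65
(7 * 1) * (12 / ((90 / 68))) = 952 / 15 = 63.47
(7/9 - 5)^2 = 1444/81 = 17.83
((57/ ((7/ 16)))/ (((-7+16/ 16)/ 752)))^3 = -1493427986366464/ 343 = -4354017452963.45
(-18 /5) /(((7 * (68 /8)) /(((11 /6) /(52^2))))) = -33 /804440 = -0.00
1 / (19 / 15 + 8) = 15 / 139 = 0.11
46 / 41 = 1.12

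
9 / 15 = 3 / 5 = 0.60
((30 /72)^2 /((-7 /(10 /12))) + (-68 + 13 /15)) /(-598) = 2030737 /18083520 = 0.11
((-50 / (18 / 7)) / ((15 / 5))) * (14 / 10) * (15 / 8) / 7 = -175 / 72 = -2.43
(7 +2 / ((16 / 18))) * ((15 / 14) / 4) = 555 / 224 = 2.48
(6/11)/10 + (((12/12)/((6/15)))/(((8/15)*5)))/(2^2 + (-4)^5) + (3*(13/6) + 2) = 511849/59840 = 8.55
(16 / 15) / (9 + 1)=8 / 75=0.11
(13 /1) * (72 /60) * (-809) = -63102 /5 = -12620.40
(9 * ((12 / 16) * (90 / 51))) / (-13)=-405 / 442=-0.92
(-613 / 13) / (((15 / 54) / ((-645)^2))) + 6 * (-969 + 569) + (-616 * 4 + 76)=-918146214 / 13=-70626631.85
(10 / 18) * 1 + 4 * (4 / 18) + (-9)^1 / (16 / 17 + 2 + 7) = 0.54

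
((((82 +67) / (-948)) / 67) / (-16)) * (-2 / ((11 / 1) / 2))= -149 / 2794704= -0.00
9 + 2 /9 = 9.22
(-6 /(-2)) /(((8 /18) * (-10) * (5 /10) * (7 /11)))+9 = 963 /140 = 6.88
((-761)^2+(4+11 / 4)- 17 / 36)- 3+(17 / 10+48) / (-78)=1355149319 / 2340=579123.64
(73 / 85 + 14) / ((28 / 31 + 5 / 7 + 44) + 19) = 91357 / 397290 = 0.23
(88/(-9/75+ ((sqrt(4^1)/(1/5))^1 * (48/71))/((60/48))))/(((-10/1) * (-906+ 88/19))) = 148390/80380881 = 0.00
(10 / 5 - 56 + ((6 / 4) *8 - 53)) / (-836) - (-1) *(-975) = -42895 / 44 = -974.89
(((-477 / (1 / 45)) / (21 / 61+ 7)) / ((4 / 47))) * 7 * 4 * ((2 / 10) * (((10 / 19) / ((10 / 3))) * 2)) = -60730.42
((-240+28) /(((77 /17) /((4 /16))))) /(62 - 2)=-901 /4620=-0.20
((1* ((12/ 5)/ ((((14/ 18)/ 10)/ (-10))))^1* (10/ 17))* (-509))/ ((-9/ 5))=-6108000/ 119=-51327.73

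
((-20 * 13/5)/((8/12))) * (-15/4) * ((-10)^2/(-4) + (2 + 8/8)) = -6435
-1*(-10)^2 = -100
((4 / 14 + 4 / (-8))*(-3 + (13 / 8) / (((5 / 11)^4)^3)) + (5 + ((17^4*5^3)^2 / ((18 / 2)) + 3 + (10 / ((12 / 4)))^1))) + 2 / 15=2980365116516137811645929 / 246093750000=12110689997271.93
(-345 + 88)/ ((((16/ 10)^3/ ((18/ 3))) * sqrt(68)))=-96375 * sqrt(17)/ 8704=-45.65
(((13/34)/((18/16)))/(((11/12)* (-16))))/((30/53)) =-689/16830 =-0.04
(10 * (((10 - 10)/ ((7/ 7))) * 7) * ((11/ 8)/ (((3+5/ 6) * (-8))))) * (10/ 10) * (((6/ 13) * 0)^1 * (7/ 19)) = 0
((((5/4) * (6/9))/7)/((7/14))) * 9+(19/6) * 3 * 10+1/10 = 6807/70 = 97.24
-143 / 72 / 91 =-11 / 504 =-0.02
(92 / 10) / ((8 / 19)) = 437 / 20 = 21.85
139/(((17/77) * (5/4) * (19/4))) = 171248/1615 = 106.04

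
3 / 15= 0.20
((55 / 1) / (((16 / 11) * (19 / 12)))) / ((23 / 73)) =132495 / 1748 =75.80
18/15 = 6/5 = 1.20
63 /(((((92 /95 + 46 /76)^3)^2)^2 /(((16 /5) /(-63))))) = -7082607741011715200000000000 /510568785444411275443565936401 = -0.01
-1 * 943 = -943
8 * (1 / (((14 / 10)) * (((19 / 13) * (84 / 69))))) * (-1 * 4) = -11960 / 931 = -12.85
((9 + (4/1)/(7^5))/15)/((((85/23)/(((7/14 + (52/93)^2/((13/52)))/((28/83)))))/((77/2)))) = 96186256050973/2965420357200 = 32.44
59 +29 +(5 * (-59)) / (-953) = 84159 / 953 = 88.31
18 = 18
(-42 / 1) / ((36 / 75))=-175 / 2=-87.50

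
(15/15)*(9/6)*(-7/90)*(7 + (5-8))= -7/15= -0.47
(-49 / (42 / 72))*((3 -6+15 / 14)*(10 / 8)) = 405 / 2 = 202.50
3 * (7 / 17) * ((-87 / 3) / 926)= -609 / 15742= -0.04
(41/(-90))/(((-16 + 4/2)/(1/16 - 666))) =-87371/4032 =-21.67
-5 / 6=-0.83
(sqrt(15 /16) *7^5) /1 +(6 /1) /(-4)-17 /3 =-43 /6 +16807 *sqrt(15) /4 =16266.14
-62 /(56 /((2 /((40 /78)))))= -1209 /280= -4.32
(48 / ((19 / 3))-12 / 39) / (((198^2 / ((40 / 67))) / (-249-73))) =-5783120 / 162196749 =-0.04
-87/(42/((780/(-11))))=11310/77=146.88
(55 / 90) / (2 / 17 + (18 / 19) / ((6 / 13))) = 3553 / 12618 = 0.28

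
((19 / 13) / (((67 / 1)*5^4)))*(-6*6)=-684 / 544375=-0.00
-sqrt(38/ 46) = -sqrt(437)/ 23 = -0.91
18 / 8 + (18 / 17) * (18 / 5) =2061 / 340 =6.06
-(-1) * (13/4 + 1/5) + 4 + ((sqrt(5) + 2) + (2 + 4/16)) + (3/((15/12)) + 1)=sqrt(5) + 151/10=17.34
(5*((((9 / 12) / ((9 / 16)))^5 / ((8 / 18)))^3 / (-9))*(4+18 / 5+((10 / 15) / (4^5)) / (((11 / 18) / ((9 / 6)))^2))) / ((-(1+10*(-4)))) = -77181452288 / 835956693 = -92.33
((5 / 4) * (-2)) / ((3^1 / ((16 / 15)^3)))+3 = 4027 / 2025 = 1.99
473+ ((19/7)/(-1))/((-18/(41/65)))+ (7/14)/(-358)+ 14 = 1428168527/2932020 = 487.09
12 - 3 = 9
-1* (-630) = 630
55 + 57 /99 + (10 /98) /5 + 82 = 222493 /1617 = 137.60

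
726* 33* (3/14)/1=35937/7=5133.86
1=1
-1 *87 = -87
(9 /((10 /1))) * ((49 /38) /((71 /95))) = 441 /284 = 1.55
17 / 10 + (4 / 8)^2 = 39 / 20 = 1.95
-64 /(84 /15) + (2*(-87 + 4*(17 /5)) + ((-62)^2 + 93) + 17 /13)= 1719936 /455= 3780.08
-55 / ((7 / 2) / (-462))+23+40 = 7323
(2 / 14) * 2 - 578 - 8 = -4100 / 7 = -585.71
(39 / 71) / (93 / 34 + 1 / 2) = 663 / 3905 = 0.17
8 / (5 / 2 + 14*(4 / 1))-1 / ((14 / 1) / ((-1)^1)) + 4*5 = 33101 / 1638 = 20.21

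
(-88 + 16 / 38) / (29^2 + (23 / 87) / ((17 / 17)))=-5568 / 53485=-0.10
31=31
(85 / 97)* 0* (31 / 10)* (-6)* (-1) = 0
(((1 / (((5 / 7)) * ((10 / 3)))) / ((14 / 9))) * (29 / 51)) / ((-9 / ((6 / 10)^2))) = -261 / 42500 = -0.01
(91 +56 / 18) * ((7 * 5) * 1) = 29645 / 9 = 3293.89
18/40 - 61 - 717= -15551/20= -777.55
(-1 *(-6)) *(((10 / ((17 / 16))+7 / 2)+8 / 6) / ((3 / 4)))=5812 / 51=113.96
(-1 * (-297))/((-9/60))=-1980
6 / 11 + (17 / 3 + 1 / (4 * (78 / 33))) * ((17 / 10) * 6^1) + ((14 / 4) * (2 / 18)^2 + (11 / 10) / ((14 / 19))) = 197709103 / 3243240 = 60.96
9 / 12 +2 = 11 / 4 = 2.75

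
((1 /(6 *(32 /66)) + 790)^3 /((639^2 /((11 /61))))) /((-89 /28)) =-1245629055222167 /18159818416128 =-68.59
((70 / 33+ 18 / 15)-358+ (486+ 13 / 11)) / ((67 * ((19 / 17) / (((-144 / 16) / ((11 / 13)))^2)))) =200.19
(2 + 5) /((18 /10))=35 /9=3.89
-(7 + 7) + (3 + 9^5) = 59038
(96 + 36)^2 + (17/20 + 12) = 348737/20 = 17436.85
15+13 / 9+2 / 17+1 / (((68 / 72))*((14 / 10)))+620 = 682568 / 1071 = 637.32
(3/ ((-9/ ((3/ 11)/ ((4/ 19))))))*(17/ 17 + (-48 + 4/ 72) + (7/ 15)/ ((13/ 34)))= 1016443/ 51480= 19.74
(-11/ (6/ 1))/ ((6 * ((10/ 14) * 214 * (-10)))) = 77/ 385200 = 0.00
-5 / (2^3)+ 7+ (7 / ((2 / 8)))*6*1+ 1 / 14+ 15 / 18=175.28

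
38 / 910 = 19 / 455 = 0.04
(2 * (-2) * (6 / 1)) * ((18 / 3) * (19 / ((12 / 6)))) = -1368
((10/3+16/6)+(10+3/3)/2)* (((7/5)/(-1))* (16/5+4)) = -2898/25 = -115.92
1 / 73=0.01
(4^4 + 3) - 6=253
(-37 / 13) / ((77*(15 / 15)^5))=-37 / 1001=-0.04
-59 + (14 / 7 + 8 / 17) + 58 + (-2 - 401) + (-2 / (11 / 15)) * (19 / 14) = -530447 / 1309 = -405.23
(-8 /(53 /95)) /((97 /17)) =-12920 /5141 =-2.51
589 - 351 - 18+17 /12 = 2657 /12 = 221.42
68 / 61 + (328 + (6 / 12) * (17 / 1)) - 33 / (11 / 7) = 38627 / 122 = 316.61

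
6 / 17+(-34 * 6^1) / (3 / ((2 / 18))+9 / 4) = -4390 / 663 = -6.62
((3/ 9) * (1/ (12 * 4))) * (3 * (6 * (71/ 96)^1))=71/ 768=0.09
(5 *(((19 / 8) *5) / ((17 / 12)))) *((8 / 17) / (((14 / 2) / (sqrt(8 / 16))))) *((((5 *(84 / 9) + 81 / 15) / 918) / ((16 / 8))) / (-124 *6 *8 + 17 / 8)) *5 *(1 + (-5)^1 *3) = 2967800 *sqrt(2) / 6314054949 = 0.00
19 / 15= 1.27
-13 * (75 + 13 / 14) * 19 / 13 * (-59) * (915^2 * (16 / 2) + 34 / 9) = 5130808091413 / 9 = 570089787934.78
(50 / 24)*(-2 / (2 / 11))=-275 / 12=-22.92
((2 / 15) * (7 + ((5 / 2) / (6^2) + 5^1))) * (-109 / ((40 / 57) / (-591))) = 354540703 / 2400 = 147725.29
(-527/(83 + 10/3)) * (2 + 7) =-14229/259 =-54.94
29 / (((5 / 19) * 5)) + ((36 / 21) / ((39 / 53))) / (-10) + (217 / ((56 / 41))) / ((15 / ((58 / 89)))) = 69755393 / 2429700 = 28.71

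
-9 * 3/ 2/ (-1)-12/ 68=453/ 34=13.32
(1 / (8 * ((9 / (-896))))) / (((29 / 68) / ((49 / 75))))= -373184 / 19575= -19.06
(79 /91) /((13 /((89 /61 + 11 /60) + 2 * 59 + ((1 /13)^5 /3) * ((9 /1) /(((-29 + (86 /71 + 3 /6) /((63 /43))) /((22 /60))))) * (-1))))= 32303372231412671 /4043156768933100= 7.99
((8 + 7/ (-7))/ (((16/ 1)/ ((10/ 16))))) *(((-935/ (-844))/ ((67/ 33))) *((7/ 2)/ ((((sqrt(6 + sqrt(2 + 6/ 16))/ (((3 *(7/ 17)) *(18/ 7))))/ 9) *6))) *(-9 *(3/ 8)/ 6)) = -324168075/ (115810304 *sqrt(sqrt(38) + 24)) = -0.51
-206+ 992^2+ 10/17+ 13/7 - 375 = 117034768/119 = 983485.45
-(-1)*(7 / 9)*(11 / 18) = 77 / 162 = 0.48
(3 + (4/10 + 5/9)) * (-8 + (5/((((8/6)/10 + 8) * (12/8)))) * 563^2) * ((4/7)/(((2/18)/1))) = 5641700744/2135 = 2642482.78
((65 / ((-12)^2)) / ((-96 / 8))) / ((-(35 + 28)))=65 / 108864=0.00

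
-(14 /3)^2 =-196 /9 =-21.78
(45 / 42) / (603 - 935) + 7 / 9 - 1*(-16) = 701713 / 41832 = 16.77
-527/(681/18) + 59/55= -160517/12485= -12.86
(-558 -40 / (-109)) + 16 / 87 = -5286290 / 9483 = -557.45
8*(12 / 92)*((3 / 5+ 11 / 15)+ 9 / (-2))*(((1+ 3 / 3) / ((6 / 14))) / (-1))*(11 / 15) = 11704 / 1035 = 11.31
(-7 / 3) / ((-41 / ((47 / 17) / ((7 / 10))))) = 470 / 2091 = 0.22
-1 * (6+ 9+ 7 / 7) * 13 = -208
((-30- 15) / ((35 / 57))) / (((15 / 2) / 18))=-6156 / 35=-175.89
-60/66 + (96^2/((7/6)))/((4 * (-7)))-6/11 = -152848/539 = -283.58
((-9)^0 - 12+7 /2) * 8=-60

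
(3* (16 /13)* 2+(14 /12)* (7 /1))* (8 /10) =2426 /195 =12.44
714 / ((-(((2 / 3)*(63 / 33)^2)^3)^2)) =-53353282404257 / 15375692753568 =-3.47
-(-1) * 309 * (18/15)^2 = 11124/25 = 444.96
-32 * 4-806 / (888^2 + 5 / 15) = -302803442 / 2365633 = -128.00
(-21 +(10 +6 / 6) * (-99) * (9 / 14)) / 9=-3365 / 42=-80.12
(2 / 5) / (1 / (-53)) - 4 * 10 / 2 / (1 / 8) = -906 / 5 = -181.20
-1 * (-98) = 98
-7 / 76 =-0.09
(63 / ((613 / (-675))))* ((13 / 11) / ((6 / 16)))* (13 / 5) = -3832920 / 6743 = -568.43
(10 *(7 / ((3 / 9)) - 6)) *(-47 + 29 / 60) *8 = -55820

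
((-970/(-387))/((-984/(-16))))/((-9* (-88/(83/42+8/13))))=686275/5146048908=0.00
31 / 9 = 3.44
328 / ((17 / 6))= 1968 / 17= 115.76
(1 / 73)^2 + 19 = 101252 / 5329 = 19.00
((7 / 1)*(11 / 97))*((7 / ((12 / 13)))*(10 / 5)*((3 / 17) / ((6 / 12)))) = 7007 / 1649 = 4.25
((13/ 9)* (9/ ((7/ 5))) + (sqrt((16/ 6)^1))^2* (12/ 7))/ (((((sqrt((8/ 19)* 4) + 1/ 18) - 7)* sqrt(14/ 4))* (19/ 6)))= -0.41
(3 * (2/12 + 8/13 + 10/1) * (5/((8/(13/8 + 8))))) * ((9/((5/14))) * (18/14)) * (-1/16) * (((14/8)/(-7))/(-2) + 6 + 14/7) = -26226585/8192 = -3201.49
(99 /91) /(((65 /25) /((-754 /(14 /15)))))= -215325 /637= -338.03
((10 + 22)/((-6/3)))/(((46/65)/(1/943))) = -520/21689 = -0.02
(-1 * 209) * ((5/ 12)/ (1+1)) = -43.54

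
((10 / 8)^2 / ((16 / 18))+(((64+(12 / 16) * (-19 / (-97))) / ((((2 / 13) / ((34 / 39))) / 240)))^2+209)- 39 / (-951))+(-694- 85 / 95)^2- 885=1049002874982739795493 / 137822429824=7611263829.28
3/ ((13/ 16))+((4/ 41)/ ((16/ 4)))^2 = 3.69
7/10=0.70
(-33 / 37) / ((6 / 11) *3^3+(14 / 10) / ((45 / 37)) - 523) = 81675 / 46439662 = 0.00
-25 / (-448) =25 / 448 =0.06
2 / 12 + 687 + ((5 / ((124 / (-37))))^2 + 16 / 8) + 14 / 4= 32054003 / 46128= 694.89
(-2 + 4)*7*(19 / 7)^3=279.96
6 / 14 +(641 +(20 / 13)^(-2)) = 1797183 / 2800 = 641.85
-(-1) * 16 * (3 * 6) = 288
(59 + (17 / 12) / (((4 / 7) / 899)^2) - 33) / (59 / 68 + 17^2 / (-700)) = 2002878364375 / 259776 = 7710020.80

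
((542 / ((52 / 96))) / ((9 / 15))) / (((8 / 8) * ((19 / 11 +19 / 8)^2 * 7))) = 167889920 / 11859211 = 14.16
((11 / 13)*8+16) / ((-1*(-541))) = 296 / 7033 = 0.04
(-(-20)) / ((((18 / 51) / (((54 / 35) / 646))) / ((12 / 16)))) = 27 / 266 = 0.10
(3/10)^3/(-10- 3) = -27/13000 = -0.00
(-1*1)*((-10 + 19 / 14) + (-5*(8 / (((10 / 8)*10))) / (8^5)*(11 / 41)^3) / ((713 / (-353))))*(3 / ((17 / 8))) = 91330879344177 / 7485107311360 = 12.20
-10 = -10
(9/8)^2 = 81/64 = 1.27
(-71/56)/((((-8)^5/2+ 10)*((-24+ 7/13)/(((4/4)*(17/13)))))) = -1207/279667920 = -0.00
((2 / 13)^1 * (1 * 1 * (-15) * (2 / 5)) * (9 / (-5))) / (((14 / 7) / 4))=216 / 65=3.32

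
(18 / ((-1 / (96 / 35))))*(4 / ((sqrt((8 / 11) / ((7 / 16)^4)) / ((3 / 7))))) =-81*sqrt(22) / 20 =-19.00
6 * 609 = 3654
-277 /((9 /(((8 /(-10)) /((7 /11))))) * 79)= 12188 /24885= 0.49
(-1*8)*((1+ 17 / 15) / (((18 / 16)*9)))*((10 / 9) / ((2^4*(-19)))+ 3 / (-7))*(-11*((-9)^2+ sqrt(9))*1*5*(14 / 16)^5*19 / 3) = -765205903 / 69984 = -10934.01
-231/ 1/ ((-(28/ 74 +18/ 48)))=68376/ 223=306.62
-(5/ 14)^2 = -0.13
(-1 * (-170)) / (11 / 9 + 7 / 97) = 14841 / 113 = 131.34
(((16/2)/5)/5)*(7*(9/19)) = 1.06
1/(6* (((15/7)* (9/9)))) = 7/90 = 0.08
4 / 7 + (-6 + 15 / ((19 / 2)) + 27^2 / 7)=100.29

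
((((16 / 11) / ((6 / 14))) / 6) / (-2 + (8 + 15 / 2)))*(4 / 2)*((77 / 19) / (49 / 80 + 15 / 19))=125440 / 517833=0.24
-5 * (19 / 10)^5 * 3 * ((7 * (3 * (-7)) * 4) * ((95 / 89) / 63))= 329321167 / 89000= 3700.24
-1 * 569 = -569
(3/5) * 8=24/5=4.80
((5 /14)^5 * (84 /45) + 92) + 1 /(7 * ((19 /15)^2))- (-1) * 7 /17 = 32715679769 /353638488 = 92.51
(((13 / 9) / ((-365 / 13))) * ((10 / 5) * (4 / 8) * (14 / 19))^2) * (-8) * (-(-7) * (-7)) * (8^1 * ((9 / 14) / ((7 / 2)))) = -16.09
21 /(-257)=-21 /257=-0.08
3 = 3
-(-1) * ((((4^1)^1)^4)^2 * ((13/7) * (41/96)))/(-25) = -1091584/525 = -2079.21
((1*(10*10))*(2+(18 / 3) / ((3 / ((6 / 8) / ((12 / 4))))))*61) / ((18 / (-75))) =-190625 / 3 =-63541.67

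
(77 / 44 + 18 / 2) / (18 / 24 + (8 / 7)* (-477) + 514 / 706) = -106253 / 5373583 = -0.02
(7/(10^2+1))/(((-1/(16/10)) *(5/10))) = -112/505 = -0.22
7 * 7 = 49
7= 7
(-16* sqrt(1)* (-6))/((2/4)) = 192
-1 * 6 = -6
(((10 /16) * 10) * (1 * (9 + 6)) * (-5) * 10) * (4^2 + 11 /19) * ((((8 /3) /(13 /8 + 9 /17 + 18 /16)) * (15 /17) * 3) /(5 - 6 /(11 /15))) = 52572.57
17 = 17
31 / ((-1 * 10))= -31 / 10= -3.10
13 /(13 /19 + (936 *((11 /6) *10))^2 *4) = 19 /1721491201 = 0.00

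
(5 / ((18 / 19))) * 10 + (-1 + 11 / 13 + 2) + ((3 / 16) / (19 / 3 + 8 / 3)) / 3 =102269 / 1872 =54.63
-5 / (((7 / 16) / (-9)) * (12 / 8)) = 480 / 7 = 68.57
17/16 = 1.06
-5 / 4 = -1.25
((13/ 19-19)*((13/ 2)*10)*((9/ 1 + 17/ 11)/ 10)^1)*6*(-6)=9446112/ 209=45196.71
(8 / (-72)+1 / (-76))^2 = 7225 / 467856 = 0.02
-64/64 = -1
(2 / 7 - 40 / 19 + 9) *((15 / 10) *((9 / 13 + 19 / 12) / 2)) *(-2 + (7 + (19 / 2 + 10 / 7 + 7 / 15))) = 233452615 / 1161888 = 200.93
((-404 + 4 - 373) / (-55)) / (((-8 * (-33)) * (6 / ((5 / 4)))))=773 / 69696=0.01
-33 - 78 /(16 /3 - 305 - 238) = -52995 /1613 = -32.85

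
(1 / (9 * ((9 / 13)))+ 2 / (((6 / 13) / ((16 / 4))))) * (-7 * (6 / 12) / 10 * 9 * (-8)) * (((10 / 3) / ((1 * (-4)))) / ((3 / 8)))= -79352 / 81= -979.65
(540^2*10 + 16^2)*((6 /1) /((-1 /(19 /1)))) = -332453184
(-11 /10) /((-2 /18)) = 9.90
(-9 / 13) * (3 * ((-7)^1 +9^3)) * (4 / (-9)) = 8664 / 13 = 666.46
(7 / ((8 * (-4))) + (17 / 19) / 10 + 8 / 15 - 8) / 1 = -13855 / 1824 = -7.60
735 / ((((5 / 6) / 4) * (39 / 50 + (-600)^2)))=58800 / 6000013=0.01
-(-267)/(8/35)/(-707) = -1335/808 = -1.65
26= 26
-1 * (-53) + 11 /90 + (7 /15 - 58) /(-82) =19861 /369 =53.82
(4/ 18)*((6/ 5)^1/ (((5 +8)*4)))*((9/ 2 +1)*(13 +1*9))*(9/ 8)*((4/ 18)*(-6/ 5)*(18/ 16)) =-0.21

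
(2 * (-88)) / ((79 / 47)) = -8272 / 79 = -104.71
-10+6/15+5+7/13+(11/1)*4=2596/65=39.94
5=5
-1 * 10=-10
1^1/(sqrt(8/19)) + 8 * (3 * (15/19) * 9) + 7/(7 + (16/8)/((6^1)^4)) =173.07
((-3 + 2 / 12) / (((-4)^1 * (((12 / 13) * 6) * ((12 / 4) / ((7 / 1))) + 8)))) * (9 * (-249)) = -1155609 / 7552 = -153.02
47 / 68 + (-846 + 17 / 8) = -114673 / 136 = -843.18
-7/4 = -1.75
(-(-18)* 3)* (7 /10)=189 /5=37.80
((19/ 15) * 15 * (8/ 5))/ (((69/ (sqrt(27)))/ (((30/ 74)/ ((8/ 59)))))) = 6.84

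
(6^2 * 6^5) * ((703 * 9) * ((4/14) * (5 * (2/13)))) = 389264850.99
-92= -92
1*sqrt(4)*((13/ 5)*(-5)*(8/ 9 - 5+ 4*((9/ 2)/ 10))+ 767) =1594.09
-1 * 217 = -217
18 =18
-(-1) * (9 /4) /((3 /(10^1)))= 7.50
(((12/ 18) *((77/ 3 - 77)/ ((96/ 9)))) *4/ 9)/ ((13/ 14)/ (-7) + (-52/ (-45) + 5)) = -18865/ 79683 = -0.24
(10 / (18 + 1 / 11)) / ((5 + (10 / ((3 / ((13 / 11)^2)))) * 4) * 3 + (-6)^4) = 13310 / 32912809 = 0.00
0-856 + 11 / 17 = -14541 / 17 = -855.35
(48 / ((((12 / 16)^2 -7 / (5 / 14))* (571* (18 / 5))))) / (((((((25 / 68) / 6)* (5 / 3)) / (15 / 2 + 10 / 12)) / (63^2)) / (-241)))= 83256284160 / 869633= 95737.26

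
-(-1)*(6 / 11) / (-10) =-3 / 55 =-0.05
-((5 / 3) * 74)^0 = -1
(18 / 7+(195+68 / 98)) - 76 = 5991 / 49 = 122.27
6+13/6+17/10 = 148/15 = 9.87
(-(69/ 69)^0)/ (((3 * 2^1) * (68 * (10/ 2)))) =-1/ 2040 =-0.00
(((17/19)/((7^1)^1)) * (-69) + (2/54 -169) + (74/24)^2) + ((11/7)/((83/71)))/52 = -10430645227/61995024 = -168.25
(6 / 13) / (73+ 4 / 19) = 0.01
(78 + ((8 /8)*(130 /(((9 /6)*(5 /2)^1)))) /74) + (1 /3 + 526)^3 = 145662697333 /999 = 145808505.84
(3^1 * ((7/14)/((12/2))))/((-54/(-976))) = 122/27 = 4.52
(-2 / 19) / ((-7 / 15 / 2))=60 / 133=0.45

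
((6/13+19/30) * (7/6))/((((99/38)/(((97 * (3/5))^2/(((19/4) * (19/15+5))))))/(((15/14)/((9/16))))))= 32141144/302445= 106.27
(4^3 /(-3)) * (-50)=3200 /3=1066.67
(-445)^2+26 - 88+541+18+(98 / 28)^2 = 794137 / 4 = 198534.25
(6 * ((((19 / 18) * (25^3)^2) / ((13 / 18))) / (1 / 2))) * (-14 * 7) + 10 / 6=-16365234374935 / 39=-419621394229.10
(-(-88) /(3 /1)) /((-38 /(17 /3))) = -748 /171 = -4.37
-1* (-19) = 19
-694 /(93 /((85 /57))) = -58990 /5301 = -11.13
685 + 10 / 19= 685.53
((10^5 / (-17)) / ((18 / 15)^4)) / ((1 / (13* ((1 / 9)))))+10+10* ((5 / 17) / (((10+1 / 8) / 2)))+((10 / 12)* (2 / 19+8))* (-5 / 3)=-965003005 / 235467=-4098.25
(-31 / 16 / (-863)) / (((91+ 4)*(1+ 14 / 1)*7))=31 / 137734800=0.00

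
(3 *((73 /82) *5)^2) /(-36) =-133225 /80688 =-1.65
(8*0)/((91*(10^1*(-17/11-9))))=0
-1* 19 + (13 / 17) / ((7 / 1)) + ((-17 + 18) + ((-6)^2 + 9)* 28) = 1242.11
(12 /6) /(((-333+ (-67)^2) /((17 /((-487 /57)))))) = -969 /1011986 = -0.00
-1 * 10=-10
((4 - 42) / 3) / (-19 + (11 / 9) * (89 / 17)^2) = -16473 / 18856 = -0.87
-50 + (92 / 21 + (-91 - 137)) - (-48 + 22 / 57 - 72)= -61448 / 399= -154.01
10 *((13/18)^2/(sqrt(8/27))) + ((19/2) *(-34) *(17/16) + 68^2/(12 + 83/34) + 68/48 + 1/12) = -168841/7856 + 845 *sqrt(6)/216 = -11.91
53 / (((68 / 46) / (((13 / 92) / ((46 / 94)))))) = 32383 / 3128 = 10.35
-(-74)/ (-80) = -37/ 40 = -0.92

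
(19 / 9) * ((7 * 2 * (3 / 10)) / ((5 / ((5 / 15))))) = 133 / 225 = 0.59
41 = 41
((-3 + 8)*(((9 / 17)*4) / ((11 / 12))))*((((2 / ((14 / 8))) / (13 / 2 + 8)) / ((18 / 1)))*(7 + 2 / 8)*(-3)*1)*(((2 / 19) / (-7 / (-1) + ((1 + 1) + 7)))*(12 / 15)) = -144 / 24871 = -0.01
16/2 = 8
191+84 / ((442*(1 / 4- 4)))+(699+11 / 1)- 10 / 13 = 994699 / 1105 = 900.18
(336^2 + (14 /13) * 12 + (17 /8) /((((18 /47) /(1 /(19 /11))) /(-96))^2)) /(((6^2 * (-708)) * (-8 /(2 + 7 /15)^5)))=57721927073445293 /817495023150000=70.61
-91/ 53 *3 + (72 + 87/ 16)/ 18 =-4319/ 5088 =-0.85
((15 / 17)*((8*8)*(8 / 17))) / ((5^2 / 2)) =3072 / 1445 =2.13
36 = 36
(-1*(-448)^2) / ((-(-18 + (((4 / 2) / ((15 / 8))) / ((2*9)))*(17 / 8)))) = -27095040 / 2413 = -11228.78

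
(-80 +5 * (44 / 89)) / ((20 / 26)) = -8970 / 89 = -100.79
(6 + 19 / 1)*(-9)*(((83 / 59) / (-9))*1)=2075 / 59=35.17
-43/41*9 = -387/41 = -9.44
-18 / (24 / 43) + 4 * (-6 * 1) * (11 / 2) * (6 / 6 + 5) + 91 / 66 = -108619 / 132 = -822.87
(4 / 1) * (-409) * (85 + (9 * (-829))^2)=-91070567416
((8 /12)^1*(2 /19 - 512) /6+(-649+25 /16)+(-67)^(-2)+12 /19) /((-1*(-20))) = -2880855239 /81879360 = -35.18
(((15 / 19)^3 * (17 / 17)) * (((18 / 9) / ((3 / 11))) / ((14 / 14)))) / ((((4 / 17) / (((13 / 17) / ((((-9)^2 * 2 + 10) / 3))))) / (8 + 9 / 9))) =4343625 / 2359496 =1.84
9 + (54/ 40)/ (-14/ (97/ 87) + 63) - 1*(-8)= 555413/ 32620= 17.03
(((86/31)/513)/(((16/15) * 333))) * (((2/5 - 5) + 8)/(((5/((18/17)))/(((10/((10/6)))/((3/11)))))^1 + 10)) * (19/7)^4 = 55153219/200514881070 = 0.00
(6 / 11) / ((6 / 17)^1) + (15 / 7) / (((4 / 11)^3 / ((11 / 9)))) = 828103 / 14784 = 56.01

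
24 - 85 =-61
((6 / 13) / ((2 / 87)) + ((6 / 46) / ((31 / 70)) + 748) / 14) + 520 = 38509782 / 64883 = 593.53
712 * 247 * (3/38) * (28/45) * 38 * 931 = 305628183.47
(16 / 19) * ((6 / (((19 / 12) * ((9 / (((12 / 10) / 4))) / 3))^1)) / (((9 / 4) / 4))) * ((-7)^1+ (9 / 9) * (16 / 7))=-33792 / 12635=-2.67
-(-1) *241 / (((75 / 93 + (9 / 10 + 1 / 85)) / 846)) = 214895844 / 1811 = 118661.43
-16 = -16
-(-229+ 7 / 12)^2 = -7513081 / 144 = -52174.17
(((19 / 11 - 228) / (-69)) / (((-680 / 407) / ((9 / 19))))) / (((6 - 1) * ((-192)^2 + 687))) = -4847 / 978829400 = -0.00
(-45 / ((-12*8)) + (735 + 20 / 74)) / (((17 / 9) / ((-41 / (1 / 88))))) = -1405348.09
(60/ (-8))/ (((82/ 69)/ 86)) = -44505/ 82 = -542.74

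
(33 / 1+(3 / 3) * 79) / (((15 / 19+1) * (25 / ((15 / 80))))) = 399 / 850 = 0.47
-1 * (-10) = 10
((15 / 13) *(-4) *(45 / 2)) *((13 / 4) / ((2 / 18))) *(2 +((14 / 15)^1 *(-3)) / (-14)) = -13365 / 2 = -6682.50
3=3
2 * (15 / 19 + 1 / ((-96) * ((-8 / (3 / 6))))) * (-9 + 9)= 0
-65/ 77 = -0.84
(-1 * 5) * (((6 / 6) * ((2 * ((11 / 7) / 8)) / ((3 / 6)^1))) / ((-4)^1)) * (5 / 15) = 55 / 168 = 0.33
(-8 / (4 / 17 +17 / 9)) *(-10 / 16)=153 / 65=2.35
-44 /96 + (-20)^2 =9589 /24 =399.54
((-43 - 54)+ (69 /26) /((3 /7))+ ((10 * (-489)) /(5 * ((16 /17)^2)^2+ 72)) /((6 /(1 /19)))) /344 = -11008820843 /41446030912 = -0.27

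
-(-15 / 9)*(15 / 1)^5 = 1265625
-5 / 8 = -0.62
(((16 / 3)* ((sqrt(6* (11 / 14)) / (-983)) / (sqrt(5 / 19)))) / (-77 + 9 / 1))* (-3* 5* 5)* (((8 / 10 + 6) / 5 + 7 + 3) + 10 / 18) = -1532* sqrt(21945) / 751995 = -0.30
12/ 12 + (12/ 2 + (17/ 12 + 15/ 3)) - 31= -17.58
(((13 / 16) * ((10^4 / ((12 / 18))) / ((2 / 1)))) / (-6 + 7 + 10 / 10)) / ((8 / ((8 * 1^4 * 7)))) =170625 / 8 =21328.12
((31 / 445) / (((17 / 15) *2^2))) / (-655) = -93 / 3964060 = -0.00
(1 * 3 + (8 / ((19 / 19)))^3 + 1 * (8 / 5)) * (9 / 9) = 2583 / 5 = 516.60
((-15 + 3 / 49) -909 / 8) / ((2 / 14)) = -50397 / 56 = -899.95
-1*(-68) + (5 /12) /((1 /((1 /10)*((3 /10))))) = 5441 /80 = 68.01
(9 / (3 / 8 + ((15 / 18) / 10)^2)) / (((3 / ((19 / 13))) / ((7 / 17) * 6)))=344736 / 12155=28.36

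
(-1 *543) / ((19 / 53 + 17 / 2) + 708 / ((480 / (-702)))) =191860 / 362729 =0.53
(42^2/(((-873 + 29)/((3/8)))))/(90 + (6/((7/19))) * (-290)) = 3087/18247280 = 0.00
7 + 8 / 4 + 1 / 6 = 55 / 6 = 9.17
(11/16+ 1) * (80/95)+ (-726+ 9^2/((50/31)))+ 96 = -549441/950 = -578.36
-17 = -17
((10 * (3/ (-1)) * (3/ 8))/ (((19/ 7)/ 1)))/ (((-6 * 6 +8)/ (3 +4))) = 315/ 304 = 1.04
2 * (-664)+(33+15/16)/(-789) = -5588405/4208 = -1328.04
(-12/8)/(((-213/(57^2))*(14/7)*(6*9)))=361/1704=0.21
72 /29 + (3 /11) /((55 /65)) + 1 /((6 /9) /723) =7630707 /7018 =1087.31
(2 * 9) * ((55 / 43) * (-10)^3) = -990000 / 43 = -23023.26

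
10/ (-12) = -5/ 6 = -0.83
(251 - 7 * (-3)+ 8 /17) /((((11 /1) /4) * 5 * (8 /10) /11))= 272.47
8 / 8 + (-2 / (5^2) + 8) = 223 / 25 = 8.92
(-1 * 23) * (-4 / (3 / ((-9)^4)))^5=1178342950171641099264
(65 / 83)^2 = 4225 / 6889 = 0.61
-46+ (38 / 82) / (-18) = -33967 / 738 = -46.03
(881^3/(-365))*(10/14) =-683797841/511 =-1338156.24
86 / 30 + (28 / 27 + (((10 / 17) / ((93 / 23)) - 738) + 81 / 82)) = -4276025597 / 5833890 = -732.96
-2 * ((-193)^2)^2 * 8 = -22199808016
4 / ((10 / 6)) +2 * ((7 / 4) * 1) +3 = 89 / 10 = 8.90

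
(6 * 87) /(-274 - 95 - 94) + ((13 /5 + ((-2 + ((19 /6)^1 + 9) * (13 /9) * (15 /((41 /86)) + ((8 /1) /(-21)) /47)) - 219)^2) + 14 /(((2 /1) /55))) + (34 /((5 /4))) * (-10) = 304564478051772824024 /2763634098229515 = 110204.34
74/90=37/45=0.82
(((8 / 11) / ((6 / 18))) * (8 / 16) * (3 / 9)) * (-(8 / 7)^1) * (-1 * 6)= 192 / 77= 2.49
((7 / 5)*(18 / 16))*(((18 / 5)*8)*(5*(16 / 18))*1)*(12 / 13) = 12096 / 65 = 186.09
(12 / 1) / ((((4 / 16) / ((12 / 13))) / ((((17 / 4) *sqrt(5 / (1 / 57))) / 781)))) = 2448 *sqrt(285) / 10153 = 4.07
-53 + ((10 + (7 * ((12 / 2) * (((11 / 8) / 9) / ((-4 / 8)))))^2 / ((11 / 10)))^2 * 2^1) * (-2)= -8269918 / 81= -102097.75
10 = 10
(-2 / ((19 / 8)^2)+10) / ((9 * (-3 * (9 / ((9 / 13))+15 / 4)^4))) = -891392 / 196412976387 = -0.00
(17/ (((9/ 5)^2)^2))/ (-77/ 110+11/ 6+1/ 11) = 584375/ 441774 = 1.32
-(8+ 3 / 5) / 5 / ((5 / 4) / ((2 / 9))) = -344 / 1125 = -0.31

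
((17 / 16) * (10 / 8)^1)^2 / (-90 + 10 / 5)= -0.02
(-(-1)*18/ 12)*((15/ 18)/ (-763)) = -5/ 3052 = -0.00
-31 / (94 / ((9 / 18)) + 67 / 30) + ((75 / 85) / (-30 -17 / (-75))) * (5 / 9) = -38870605 / 216643427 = -0.18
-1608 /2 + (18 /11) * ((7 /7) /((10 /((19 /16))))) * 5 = -141333 /176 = -803.03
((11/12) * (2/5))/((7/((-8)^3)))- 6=-3446/105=-32.82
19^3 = 6859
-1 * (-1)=1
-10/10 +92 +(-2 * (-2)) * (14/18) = 847/9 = 94.11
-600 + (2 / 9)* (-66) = -1844 / 3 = -614.67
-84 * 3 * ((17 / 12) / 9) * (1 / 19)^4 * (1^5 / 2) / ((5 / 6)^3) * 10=-8568 / 3258025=-0.00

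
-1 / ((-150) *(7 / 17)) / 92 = 17 / 96600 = 0.00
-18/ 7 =-2.57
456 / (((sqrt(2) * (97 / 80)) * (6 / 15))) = 45600 * sqrt(2) / 97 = 664.83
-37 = -37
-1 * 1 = -1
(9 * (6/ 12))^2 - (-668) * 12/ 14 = 16599/ 28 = 592.82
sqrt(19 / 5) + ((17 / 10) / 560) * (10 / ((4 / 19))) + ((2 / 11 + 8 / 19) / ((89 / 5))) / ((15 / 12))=7137083 / 41666240 + sqrt(95) / 5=2.12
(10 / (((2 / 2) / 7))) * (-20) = -1400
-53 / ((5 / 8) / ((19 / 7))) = -8056 / 35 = -230.17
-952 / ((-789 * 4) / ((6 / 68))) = 7 / 263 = 0.03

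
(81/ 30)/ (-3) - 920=-9209/ 10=-920.90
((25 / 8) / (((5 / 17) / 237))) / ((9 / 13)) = 87295 / 24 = 3637.29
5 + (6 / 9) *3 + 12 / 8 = 17 / 2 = 8.50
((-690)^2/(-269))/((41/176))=-83793600/11029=-7597.57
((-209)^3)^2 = 83344647990241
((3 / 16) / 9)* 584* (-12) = -146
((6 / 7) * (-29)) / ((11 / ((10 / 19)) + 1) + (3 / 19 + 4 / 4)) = -33060 / 30667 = -1.08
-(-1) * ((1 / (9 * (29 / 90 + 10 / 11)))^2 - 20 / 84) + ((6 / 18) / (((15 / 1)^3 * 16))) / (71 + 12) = -0.23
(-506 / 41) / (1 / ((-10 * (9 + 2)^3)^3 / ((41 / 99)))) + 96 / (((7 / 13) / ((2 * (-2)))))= 826833221422286448 / 11767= 70267121732156.58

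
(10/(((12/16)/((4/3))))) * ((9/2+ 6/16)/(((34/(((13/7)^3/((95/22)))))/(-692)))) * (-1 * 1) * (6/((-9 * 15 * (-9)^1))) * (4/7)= 6957002624/942260445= 7.38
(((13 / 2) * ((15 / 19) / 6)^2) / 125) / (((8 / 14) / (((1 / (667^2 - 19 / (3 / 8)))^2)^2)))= 81 / 2013166202690474807985100000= 0.00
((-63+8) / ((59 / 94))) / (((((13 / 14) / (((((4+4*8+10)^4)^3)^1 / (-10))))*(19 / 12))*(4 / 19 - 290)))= -3898197237079156737589248 / 2111551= -1846129805569061196.05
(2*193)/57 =386/57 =6.77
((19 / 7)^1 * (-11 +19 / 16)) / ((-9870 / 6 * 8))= 0.00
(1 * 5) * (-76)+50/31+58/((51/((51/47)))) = -549512/1457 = -377.15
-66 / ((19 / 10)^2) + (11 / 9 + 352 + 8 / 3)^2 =3703039849 / 29241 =126638.62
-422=-422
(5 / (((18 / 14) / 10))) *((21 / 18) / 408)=1225 / 11016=0.11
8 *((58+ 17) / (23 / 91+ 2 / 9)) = 491400 / 389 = 1263.24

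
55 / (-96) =-55 / 96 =-0.57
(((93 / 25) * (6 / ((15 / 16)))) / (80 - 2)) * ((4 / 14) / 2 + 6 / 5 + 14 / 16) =38502 / 56875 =0.68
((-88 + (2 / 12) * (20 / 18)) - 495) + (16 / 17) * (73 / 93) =-8282360 / 14229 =-582.08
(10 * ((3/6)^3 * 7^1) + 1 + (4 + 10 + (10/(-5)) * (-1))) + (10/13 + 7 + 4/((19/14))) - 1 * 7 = 29113/988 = 29.47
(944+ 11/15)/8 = 14171/120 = 118.09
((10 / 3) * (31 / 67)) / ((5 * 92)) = 31 / 9246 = 0.00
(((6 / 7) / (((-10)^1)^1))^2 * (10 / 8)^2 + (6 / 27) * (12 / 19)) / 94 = 0.00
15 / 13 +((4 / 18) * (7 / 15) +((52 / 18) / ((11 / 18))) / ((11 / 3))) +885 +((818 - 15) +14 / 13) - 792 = 191039597 / 212355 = 899.62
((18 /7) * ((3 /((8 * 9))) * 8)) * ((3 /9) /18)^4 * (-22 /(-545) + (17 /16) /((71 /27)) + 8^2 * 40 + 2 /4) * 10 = 1585531907 /614181403584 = 0.00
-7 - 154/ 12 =-119/ 6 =-19.83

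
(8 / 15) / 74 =4 / 555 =0.01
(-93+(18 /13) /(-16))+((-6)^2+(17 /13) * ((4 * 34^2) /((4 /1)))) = 151279 /104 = 1454.61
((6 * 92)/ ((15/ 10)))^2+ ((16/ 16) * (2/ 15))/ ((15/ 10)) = 6094084/ 45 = 135424.09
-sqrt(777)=-27.87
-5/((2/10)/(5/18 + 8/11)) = -4975/198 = -25.13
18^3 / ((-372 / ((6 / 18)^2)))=-54 / 31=-1.74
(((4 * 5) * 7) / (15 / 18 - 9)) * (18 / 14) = -1080 / 49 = -22.04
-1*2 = -2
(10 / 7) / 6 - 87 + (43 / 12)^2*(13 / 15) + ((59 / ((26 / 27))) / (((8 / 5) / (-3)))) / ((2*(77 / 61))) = -74834213 / 617760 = -121.14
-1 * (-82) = 82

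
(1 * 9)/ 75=3/ 25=0.12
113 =113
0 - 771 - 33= -804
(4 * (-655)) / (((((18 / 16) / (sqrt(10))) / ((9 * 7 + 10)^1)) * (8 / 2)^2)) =-95630 * sqrt(10) / 9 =-33600.96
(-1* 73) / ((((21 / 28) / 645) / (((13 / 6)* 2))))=-816140 / 3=-272046.67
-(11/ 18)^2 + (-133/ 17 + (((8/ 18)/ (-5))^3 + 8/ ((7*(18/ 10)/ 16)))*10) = 93.38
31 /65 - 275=-17844 /65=-274.52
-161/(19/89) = -14329/19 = -754.16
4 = 4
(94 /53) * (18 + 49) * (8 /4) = 12596 /53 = 237.66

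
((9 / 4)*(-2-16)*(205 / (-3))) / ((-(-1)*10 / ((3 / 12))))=1107 / 16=69.19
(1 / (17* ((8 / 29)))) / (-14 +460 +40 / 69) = 2001 / 4190704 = 0.00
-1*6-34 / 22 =-83 / 11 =-7.55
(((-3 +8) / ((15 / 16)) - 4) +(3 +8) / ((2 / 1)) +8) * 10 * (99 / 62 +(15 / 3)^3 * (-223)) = -769027195 / 186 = -4134554.81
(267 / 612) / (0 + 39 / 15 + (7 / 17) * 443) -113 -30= -26985371 / 188712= -143.00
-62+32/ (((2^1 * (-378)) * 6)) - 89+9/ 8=-679865/ 4536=-149.88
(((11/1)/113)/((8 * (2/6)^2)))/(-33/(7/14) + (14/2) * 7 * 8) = 99/294704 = 0.00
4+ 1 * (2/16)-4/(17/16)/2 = 305/136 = 2.24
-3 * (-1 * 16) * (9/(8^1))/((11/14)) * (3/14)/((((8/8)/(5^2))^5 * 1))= 1582031250/11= 143821022.73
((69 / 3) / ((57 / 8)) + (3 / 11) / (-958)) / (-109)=-1938821 / 65472594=-0.03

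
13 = 13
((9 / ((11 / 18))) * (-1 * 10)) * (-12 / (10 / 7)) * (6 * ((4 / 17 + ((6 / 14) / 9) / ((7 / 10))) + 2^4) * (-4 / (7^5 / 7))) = -633619584 / 3142909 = -201.60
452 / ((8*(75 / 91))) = 10283 / 150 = 68.55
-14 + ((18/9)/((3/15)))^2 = 86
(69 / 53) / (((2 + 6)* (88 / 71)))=4899 / 37312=0.13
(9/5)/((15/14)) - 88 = -2158/25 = -86.32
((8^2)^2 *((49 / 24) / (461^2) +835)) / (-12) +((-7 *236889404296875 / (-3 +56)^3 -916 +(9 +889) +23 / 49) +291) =-11138511800.31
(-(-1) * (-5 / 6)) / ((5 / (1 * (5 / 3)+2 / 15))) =-3 / 10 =-0.30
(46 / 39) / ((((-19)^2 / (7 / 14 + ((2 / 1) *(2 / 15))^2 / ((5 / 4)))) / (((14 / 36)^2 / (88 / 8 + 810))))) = 1412131 / 4213204105500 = 0.00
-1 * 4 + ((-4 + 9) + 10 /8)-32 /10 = -19 /20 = -0.95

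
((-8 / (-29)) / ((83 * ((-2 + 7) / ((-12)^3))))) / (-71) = 0.02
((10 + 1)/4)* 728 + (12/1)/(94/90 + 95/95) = 46181/23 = 2007.87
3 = 3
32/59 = 0.54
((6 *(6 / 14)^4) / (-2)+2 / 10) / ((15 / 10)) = 2372 / 36015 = 0.07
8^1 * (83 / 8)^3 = 571787 / 64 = 8934.17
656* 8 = 5248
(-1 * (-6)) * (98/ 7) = 84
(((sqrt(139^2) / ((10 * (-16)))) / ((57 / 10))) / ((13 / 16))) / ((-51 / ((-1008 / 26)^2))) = 3923136 / 709631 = 5.53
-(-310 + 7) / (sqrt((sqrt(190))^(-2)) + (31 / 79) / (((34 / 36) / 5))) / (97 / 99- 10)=-1123978590900 / 69427241497 + 54104059053 * sqrt(190) / 1319117588443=-15.62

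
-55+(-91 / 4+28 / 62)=-9585 / 124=-77.30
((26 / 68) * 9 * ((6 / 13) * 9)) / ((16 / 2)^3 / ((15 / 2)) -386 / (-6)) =405 / 3757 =0.11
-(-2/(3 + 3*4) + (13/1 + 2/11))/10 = -2153/1650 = -1.30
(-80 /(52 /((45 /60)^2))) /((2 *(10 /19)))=-171 /208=-0.82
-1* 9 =-9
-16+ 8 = -8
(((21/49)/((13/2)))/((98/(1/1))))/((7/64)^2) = 12288/218491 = 0.06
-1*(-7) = 7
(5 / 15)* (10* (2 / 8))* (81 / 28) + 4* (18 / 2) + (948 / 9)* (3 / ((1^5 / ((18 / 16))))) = 22059 / 56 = 393.91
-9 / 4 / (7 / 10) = -45 / 14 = -3.21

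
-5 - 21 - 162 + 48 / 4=-176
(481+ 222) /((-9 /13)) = -9139 /9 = -1015.44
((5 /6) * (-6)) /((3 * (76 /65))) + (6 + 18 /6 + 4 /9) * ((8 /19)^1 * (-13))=-36335 /684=-53.12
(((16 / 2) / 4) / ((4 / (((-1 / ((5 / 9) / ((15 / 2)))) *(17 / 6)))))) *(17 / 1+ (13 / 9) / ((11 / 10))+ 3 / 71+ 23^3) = -1456064671 / 6248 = -233044.92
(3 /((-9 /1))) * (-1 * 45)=15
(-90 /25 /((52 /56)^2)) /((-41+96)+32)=-1176 /24505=-0.05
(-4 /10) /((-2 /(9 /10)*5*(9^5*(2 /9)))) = 1 /364500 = 0.00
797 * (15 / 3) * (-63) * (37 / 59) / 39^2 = -103.51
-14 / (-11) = 14 / 11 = 1.27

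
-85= -85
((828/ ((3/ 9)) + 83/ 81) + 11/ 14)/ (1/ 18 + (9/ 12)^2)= 22551272/ 5607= 4021.99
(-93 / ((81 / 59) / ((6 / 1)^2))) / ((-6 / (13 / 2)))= 23777 / 9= 2641.89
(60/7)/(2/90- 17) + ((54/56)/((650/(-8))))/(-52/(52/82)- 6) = -19299843/38238200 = -0.50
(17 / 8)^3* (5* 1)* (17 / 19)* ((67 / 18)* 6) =27979535 / 29184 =958.73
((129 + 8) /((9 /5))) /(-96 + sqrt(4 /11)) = -60280 /76029 - 685 * sqrt(11) /456174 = -0.80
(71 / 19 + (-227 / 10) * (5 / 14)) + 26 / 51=-104743 / 27132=-3.86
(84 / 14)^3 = 216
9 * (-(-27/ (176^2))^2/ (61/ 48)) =-19683/ 3658141696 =-0.00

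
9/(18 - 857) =-9/839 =-0.01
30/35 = 6/7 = 0.86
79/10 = 7.90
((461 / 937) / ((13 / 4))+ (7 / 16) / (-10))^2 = 44004711529 / 3798445081600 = 0.01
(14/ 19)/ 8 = 7/ 76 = 0.09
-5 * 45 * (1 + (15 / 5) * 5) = -3600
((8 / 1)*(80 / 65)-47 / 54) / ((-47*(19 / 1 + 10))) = -6301 / 956826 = -0.01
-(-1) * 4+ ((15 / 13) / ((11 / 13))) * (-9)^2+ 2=1281 / 11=116.45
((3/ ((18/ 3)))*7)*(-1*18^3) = -20412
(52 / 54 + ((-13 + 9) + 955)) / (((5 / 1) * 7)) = 25703 / 945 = 27.20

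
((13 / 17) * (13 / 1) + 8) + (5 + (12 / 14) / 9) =8224 / 357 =23.04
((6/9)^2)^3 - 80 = -58256/729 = -79.91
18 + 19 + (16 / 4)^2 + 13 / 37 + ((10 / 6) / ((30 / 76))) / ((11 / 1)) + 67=442253 / 3663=120.74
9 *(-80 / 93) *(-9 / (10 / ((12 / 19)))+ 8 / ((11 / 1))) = -7968 / 6479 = -1.23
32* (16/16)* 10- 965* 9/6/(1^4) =-2255/2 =-1127.50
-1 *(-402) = 402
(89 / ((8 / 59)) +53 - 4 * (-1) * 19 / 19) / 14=5707 / 112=50.96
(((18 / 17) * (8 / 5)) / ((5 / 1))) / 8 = 0.04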